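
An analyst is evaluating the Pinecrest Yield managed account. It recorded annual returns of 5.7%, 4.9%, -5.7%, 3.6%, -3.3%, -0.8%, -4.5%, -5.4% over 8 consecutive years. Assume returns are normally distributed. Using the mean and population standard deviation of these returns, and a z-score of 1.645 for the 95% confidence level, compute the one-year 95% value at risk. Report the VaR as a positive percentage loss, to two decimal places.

r̄ = (5.7 + 4.9 − 5.7 + 3.6 − 3.3 − 0.8 − 4.5 − 5.4) / 8 = -0.6875%
Population σ = √[Σ(r − r̄)² / 8] = √[159.1088 / 8] = √19.8886 = 4.4597%
VaR = −(r̄ − z·σ) = −(-0.6875 − 1.645 × 4.4597) = −(-8.0237) = 8.0237%

8.02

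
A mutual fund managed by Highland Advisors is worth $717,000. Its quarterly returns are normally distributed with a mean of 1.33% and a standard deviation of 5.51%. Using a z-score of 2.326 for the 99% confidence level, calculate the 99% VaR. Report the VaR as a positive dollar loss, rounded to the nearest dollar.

$82,356

Return at the 99% tail: μ − z·σ = 1.33% − 2.326 × 5.51% = 1.33 − 12.81626 = -11.48626%
VaR = −(-11.48626%) × $717,000 = 11.48626% × $717,000 = $82,356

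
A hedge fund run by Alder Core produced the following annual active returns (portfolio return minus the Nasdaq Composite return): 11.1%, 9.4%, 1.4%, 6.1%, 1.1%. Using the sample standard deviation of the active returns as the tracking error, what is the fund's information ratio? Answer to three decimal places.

μ = (11.1 + 9.4 + 1.4 + 6.1 + 1.1) / 5 = 29.10 / 5 = 5.8200%
Sample σ = √[Σ(r − μ)² / 4] = √[82.5880 / 4] = √20.6470 = 4.5439%
IR = μ / tracking error = 5.8200 / 4.5439 = 1.2808

1.281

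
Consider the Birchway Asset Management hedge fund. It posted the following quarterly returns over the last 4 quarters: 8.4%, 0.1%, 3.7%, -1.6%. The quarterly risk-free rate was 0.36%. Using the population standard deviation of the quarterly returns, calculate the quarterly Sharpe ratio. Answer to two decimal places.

Mean return μ = 10.60 / 4 = 2.6500%
Σ(r − μ)² = (8.4 − 2.6500)² + (0.1 − 2.6500)² + (3.7 − 2.6500)² + … = 58.7300
population σ = √(58.7300 / 4) = √14.6825 = 3.8318%
Sharpe = (μ − rf) / σ = (2.6500 − 0.36) / 3.8318 = 2.2900 / 3.8318 = 0.5976

0.60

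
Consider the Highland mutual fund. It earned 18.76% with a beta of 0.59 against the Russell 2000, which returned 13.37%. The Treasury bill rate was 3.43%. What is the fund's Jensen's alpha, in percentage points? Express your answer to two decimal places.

9.47

CAPM expected return = Rf + β(Rm − Rf) = 3.43% + 0.59 × (13.37% − 3.43%) = 3.43 + 0.59 × 9.94 = 9.2946%
Jensen's α = Rp − E[R] = 18.76% − 9.2946% = 9.4654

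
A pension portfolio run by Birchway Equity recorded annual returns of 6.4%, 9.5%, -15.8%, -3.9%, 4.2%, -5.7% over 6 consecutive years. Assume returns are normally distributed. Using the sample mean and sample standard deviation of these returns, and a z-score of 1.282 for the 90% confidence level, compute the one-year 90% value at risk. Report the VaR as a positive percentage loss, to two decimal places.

12.93

r̄ = (6.4 + 9.5 − 15.8 − 3.9 + 4.2 − 5.7) / 6 = -5.30 / 6 = -0.8833%
Sample σ = √[Σ(r − r̄)² / 5] = √[441.5083 / 5] = √88.3017 = 9.3969%
VaR = −(r̄ − z·σ) = −(-0.8833 − 1.282 × 9.3969) = −(-12.9301) = 12.9301%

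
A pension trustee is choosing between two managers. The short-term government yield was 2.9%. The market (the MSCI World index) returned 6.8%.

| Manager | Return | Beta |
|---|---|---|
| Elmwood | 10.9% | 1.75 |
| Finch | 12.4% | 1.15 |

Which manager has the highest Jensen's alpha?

Elmwood: α = 10.9% − [2.9% + 1.75 × (6.8% − 2.9%)] = 1.175
Finch: α = 12.4% − [2.9% + 1.15 × (6.8% − 2.9%)] = 5.015
Highest: Finch (5.015).

Finch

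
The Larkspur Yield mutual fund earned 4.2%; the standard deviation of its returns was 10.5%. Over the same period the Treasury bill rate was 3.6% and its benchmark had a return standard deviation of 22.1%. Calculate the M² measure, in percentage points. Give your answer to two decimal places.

Sharpe = (Rp − Rf) / σp = (4.2% − 3.6%) / 10.5% = 0.0571
M² = Rf + Sharpe × σm = 3.6% + 0.0571 × 22.1% = 4.8619%

4.86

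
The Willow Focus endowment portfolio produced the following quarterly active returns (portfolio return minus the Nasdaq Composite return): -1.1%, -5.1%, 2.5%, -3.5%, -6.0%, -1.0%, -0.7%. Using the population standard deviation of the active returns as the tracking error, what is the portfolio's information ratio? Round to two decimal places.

Mean return μ = -14.90 / 7 = -2.1286%
Σ(r − μ)² = (-1.1 − (-2.1286))² + (-5.1 − (-2.1286))² + … = 51.4943
σ = √[51.4943 / 7] = 2.7123%
IR = μ / tracking error = -2.1286 / 2.7123 = -0.7848

-0.78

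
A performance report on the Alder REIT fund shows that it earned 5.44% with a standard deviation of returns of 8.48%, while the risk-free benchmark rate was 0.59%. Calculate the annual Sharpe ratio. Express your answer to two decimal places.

0.57

Sharpe = (Rp − Rf) / σp = (5.44% − 0.59%) / 8.48% = 4.85% / 8.48% = 0.5719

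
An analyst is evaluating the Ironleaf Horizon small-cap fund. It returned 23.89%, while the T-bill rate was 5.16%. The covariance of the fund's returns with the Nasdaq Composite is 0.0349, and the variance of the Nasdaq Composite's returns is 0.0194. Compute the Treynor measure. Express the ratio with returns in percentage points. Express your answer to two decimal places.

β = Cov / Var = 0.0349 / 0.0194 = 1.7990
Treynor = (Rp − Rf) / β = (23.89% − 5.16%) / 1.7990 = 18.73 / 1.7990 = 10.4113

10.41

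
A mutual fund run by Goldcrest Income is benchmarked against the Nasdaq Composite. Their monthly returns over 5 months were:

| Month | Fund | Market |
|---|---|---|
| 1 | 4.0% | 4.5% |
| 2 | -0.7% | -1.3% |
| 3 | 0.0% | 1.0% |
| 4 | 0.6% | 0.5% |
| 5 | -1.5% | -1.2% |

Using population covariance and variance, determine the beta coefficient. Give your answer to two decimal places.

r̄p = 0.4800%,  r̄m = 0.7000%
Cov = Σ(rp − r̄p)(rm − r̄m) / 5 = 3.8660
Var(rm) = Σ(rm − r̄m)² / 5 = 4.4360
β = Cov / Var = 3.8660 / 4.4360 = 0.8715

0.87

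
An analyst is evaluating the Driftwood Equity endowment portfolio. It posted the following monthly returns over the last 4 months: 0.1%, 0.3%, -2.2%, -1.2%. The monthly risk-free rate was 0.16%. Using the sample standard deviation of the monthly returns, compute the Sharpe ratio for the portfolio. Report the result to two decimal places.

-0.78

Mean return μ = -3.00 / 4 = -0.7500%
Sample σ = √[Σ(r − μ)² / 3] = √[4.1300 / 3] = √1.3767 = 1.1733%
Sharpe = (μ − rf) / σ = (-0.7500 − 0.16) / 1.1733 = -0.9100 / 1.1733 = -0.7756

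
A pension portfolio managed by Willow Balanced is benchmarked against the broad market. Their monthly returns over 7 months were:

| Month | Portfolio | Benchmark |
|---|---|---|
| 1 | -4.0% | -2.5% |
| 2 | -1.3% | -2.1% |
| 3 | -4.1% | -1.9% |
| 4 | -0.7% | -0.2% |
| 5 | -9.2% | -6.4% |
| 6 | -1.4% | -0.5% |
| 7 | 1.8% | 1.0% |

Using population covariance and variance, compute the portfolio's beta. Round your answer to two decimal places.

r̄p = -2.7000%,  r̄m = -1.8000%
Cov = Σ(rp − r̄p)(rm − r̄m) / 7 = 6.8600
Var(rm) = Σ(rm − r̄m)² / 7 = 4.8343
β = Cov / Var = 6.8600 / 4.8343 = 1.4190

1.42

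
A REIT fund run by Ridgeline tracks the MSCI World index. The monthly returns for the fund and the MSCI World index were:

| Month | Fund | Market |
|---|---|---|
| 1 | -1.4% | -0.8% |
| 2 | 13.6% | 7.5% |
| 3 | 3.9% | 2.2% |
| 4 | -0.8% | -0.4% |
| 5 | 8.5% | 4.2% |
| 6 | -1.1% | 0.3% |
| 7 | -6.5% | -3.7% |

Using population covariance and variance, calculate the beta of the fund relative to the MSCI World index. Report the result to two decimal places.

r̄p = 2.3143%,  r̄m = 1.3286%
Cov = Σ(rp − r̄p)(rm − r̄m) / 7 = 21.4167
Var(rm) = Σ(rm − r̄m)² / 7 = 11.5649
β = Cov / Var = 21.4167 / 11.5649 = 1.8519

1.85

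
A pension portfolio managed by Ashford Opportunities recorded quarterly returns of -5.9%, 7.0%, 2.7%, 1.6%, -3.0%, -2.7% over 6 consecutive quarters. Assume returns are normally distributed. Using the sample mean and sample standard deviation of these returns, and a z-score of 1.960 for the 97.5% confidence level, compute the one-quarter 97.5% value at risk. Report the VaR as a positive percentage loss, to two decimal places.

r̄ = (-5.9 + 7 + 2.7 + 1.6 − 3 − 2.7) / 6 = -0.30 / 6 = -0.0500%
Sample std dev = √[109.9350 / 5] = 4.6890%
VaR = −(r̄ − z·σ) = −(-0.0500 − 1.960 × 4.6890) = −(-9.2404) = 9.2404%

9.24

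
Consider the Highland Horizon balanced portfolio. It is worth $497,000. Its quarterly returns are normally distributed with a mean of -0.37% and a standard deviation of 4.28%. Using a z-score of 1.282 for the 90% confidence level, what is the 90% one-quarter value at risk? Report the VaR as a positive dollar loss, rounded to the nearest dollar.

Return at the 90% tail: μ − z·σ = -0.37% − 1.282 × 4.28% = -0.37 − 5.48696 = -5.85696%
VaR = −(-5.85696%) × $497,000 = 5.85696% × $497,000 = $29,109

$29,109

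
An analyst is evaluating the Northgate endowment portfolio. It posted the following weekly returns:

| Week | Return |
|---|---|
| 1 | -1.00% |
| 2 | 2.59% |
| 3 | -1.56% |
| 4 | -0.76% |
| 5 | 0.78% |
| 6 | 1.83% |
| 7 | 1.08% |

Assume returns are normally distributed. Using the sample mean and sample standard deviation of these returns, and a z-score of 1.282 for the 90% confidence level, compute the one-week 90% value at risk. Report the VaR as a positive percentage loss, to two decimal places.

1.58

r̄ = (-1 + 2.59 − 1.56 − 0.76 + 0.78 + 1.83 + 1.08) / 7 = 0.4229%
Σ(r − r̄)² = (-1 − 0.4229)² + (2.59 − 0.4229)² + … = 14.5913
σ = √[14.5913 / 6] = 1.5594%
VaR = −(r̄ − z·σ) = −(0.4229 − 1.282 × 1.5594) = −(-1.5763) = 1.5763%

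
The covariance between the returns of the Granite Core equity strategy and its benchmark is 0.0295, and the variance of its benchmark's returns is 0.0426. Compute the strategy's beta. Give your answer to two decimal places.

β = Cov(Rp, Rm) / Var(Rm) = 0.0295 / 0.0426 = 0.6925

0.69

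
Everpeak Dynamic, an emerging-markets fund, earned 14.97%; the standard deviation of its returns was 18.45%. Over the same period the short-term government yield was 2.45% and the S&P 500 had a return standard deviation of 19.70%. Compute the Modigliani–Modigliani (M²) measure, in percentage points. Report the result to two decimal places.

Sharpe = (Rp − Rf) / σp = (14.97% − 2.45%) / 18.45% = 0.6786
M² = Rf + Sharpe × σm = 2.45% + 0.6786 × 19.70% = 15.8184%

15.82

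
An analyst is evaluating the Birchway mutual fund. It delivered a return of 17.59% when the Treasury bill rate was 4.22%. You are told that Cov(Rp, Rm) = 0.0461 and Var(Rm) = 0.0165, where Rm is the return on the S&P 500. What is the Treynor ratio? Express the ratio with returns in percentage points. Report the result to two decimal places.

β = Cov / Var = 0.0461 / 0.0165 = 2.7939
Treynor = (Rp − Rf) / β = (17.59% − 4.22%) / 2.7939 = 13.37 / 2.7939 = 4.7854

4.79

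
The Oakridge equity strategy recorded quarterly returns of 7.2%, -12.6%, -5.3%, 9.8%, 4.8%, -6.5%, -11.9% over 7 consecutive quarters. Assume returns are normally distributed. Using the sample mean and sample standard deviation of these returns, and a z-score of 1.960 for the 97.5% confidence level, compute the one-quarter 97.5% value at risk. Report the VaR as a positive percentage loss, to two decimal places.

20.17

r̄ = (7.2 − 12.6 − 5.3 + 9.8 + 4.8 − 6.5 − 11.9) / 7 = -2.0714%
Σ(r − r̄)² = (7.2 − (-2.0714))² + (-12.6 − (-2.0714))² + … = 511.5943
σ = √[511.5943 / 6] = 9.2339%
VaR = −(r̄ − z·σ) = −(-2.0714 − 1.960 × 9.2339) = −(-20.1698) = 20.1698%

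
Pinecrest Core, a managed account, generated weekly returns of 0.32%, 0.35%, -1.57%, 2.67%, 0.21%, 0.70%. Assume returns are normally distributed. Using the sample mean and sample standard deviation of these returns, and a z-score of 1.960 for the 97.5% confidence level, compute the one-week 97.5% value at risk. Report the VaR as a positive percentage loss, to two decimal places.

2.21

Mean return r̄ = 2.680 / 6 = 0.4467%
Σ(r − r̄)² = (0.32 − 0.4467)² + (0.35 − 0.4467)² + … = 9.1557
sample σ = √(9.1557 / 5) = √1.8311 = 1.3532%
VaR = −(r̄ − z·σ) = −(0.4467 − 1.960 × 1.3532) = −(-2.2056) = 2.2056%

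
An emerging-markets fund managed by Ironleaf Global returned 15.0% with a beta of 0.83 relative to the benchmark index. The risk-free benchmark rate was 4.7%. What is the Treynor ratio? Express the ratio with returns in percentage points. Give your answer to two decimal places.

12.41

Treynor = (Rp − Rf) / β = (15.0% − 4.7%) / 0.83 = 10.30 / 0.83 = 12.4096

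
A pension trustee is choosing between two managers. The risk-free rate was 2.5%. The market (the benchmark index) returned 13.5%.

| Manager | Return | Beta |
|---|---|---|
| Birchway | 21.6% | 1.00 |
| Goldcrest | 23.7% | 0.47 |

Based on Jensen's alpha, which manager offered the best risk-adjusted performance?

Birchway: α = 21.6% − [2.5% + 1.00 × (13.5% − 2.5%)] = 8.100
Goldcrest: α = 23.7% − [2.5% + 0.47 × (13.5% − 2.5%)] = 16.030
Highest: Goldcrest (16.030).

Goldcrest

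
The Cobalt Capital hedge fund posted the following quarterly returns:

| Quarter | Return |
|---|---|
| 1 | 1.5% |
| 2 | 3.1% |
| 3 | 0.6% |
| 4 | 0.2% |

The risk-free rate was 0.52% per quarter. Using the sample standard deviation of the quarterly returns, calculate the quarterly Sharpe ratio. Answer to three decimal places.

Mean return μ = 5.40 / 4 = 1.3500%
Σ(r − μ)² = 4.9700; sample σ = √(4.9700/3) = 1.2871%
Sharpe = (μ − rf) / σ = (1.3500 − 0.52) / 1.2871 = 0.8300 / 1.2871 = 0.6449

0.645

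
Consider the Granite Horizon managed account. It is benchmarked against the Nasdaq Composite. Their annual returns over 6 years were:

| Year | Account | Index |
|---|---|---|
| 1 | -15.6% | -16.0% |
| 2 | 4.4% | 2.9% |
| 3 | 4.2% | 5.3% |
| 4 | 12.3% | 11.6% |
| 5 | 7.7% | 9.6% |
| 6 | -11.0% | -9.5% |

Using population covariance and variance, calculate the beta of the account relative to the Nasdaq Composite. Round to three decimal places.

r̄p = 0.3333%,  r̄m = 0.6500%
Cov = Σ(rp − r̄p)(rm − r̄m) / 6 = 100.7367
Var(rm) = Σ(rm − r̄m)² / 6 = 101.1558
β = Cov / Var = 100.7367 / 101.1558 = 0.9959

0.996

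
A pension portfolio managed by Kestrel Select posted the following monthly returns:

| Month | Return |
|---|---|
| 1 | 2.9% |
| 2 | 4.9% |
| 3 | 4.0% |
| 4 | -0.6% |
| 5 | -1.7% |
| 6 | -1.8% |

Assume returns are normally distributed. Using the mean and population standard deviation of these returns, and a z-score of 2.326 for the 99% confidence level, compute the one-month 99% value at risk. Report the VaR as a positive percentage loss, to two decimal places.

5.09

Mean return r̄ = 7.70 / 6 = 1.2833%
Population σ = √[Σ(r − r̄)² / 6] = √[45.0283 / 6] = √7.5047 = 2.7395%
VaR = −(r̄ − z·σ) = −(1.2833 − 2.326 × 2.7395) = −(-5.0888) = 5.0888%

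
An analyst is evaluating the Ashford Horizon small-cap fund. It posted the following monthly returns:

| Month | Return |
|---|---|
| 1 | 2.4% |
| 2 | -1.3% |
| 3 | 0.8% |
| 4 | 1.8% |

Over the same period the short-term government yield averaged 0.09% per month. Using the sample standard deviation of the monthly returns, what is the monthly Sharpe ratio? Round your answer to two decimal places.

Mean return r̄ = 3.70 / 4 = 0.9250%
Σ(r − r̄)² = (2.4 − 0.9250)² + (-1.3 − 0.9250)² + (0.8 − 0.9250)² + … = 7.9075
sample σ = √(7.9075 / 3) = √2.6358 = 1.6235%
Sharpe = (r̄ − rf) / σ = (0.9250 − 0.09) / 1.6235 = 0.8350 / 1.6235 = 0.5143

0.51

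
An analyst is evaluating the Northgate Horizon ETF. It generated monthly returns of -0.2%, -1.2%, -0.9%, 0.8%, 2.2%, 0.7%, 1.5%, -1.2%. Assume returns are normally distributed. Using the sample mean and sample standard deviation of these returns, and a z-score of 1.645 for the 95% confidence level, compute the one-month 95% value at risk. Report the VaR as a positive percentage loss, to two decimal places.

μ = (-0.2 − 1.2 − 0.9 + 0.8 + 2.2 + 0.7 + 1.5 − 1.2) / 8 = 1.70 / 8 = 0.2125%
Σ(r − μ)² = (-0.2 − 0.2125)² + (-1.2 − 0.2125)² + (-0.9 − 0.2125)² + … = 11.5888
sample σ = √(11.5888 / 7) = √1.6555 = 1.2867%
VaR = −(μ − z·σ) = −(0.2125 − 1.645 × 1.2867) = −(-1.9041) = 1.9041%

1.90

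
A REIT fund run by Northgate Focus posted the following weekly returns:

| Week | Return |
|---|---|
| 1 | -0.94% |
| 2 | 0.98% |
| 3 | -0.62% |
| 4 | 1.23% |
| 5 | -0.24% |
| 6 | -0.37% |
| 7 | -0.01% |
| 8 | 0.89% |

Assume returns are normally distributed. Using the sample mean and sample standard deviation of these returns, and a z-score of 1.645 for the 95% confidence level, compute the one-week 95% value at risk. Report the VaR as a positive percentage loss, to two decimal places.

1.22

r̄ = (-0.94 + 0.98 − 0.62 + 1.23 − 0.24 − 0.37 − 0.01 + 0.89) / 8 = 0.920 / 8 = 0.1150%
Σ(r − r̄)² = 4.6222; sample σ = √(4.6222/7) = 0.8126%
VaR = −(r̄ − z·σ) = −(0.1150 − 1.645 × 0.8126) = −(-1.2217) = 1.2217%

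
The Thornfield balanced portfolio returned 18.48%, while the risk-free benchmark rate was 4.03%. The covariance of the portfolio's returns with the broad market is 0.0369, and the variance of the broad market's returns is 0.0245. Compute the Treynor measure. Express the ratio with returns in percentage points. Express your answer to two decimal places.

9.59

β = Cov / Var = 0.0369 / 0.0245 = 1.5061
Treynor = (Rp − Rf) / β = (18.48% − 4.03%) / 1.5061 = 14.45 / 1.5061 = 9.5943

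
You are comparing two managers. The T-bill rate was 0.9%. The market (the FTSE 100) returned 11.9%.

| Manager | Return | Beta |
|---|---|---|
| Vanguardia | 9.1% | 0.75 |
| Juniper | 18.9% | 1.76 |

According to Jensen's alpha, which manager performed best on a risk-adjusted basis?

Vanguardia

Vanguardia: α = 9.1% − [0.9% + 0.75 × (11.9% − 0.9%)] = -0.050
Juniper: α = 18.9% − [0.9% + 1.76 × (11.9% − 0.9%)] = -1.360
Highest: Vanguardia (-0.050).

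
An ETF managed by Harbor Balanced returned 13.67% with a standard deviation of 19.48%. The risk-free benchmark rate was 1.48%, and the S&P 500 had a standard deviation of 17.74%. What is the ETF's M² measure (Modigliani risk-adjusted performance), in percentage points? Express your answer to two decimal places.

12.58

Sharpe = (Rp − Rf) / σp = (13.67% − 1.48%) / 19.48% = 0.6258
M² = Rf + Sharpe × σm = 1.48% + 0.6258 × 17.74% = 12.5817%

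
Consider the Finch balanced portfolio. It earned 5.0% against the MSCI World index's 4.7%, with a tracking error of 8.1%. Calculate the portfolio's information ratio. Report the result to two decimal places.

0.04

IR = (Rp − Rb) / TE = (5.0% − 4.7%) / 8.1% = 0.30% / 8.1% = 0.0370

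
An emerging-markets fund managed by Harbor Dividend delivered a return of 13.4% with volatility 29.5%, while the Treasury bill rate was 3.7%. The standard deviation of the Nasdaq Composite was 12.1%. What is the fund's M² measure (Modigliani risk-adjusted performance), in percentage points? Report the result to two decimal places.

7.68

Sharpe = (Rp − Rf) / σp = (13.4% − 3.7%) / 29.5% = 0.3288
M² = Rf + Sharpe × σm = 3.7% + 0.3288 × 12.1% = 7.6785%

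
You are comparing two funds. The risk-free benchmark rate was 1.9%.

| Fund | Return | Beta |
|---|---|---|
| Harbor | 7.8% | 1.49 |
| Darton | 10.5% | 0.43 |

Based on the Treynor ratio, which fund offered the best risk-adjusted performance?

Darton

Harbor: Treynor = (7.8% − 1.9%) / 1.49 = 3.960
Darton: Treynor = (10.5% − 1.9%) / 0.43 = 20.000
Highest: Darton (20.000).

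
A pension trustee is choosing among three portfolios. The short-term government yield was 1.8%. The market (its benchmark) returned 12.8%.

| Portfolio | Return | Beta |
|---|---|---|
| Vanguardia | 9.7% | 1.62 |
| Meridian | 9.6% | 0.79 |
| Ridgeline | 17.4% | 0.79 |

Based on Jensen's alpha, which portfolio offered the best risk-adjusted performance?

Vanguardia: α = 9.7% − [1.8% + 1.62 × (12.8% − 1.8%)] = -9.920
Meridian: α = 9.6% − [1.8% + 0.79 × (12.8% − 1.8%)] = -0.890
Ridgeline: α = 17.4% − [1.8% + 0.79 × (12.8% − 1.8%)] = 6.910
Highest: Ridgeline (6.910).

Ridgeline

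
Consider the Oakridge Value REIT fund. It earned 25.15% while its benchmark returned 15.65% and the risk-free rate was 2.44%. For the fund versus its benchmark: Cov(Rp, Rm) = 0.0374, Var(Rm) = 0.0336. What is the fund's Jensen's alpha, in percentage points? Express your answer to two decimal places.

β = Cov / Var = 0.0374 / 0.0336 = 1.1131
E[R] = Rf + β(Rm − Rf) = 2.44% + 1.1131 × (15.65% − 2.44%) = 17.1441%
α = Rp − E[R] = 25.15% − 17.1441% = 8.0059

8.01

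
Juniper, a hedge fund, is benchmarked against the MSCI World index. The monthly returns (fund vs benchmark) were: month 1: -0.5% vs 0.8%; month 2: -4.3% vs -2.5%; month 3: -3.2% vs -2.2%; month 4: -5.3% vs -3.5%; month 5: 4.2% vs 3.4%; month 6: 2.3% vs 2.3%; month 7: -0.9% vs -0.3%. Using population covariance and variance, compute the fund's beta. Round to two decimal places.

1.33

r̄p = -1.1000%,  r̄m = -0.2857%
Cov = Σ(rp − r̄p)(rm − r̄m) / 7 = 7.6543
Var(rm) = Σ(rm − r̄m)² / 7 = 5.7641
β = Cov / Var = 7.6543 / 5.7641 = 1.3279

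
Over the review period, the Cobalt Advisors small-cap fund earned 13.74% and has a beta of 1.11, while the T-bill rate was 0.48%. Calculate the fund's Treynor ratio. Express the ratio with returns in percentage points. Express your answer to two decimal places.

Treynor = (Rp − Rf) / β = (13.74% − 0.48%) / 1.11 = 13.26 / 1.11 = 11.9459

11.95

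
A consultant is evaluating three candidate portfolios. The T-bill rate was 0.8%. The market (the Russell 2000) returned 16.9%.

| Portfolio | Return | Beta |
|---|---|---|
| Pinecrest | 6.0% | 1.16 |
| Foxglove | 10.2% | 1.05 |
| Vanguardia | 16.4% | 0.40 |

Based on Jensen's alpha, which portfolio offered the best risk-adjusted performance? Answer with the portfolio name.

Vanguardia

Pinecrest: α = 6.0% − [0.8% + 1.16 × (16.9% − 0.8%)] = -13.476
Foxglove: α = 10.2% − [0.8% + 1.05 × (16.9% − 0.8%)] = -7.505
Vanguardia: α = 16.4% − [0.8% + 0.40 × (16.9% − 0.8%)] = 9.160
Highest: Vanguardia (9.160).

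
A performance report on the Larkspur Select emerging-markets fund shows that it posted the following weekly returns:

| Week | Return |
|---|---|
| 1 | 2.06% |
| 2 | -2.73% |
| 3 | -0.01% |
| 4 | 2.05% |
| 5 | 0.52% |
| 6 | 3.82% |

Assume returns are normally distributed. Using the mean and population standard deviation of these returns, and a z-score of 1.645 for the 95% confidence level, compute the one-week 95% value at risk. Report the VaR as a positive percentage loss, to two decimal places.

Mean return μ = 5.710 / 6 = 0.9517%
Population std dev = √[25.3279 / 6] = 2.0546%
VaR = −(μ − z·σ) = −(0.9517 − 1.645 × 2.0546) = −(-2.4281) = 2.4281%

2.43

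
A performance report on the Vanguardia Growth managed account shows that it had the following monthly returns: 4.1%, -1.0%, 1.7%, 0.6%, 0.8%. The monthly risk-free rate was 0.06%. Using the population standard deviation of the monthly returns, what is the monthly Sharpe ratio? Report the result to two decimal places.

μ = (4.1 − 1 + 1.7 + 0.6 + 0.8) / 5 = 6.20 / 5 = 1.2400%
Σ(r − μ)² = (4.1 − 1.2400)² + (-1 − 1.2400)² + … = 14.0120
σ = √[14.0120 / 5] = 1.6740%
Sharpe = (μ − rf) / σ = (1.2400 − 0.06) / 1.6740 = 1.1800 / 1.6740 = 0.7049

0.70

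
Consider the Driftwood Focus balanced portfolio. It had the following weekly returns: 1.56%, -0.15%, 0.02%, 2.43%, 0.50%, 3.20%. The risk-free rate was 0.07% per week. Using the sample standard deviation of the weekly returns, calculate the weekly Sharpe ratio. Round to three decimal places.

0.871

r̄ = (1.56 − 0.15 + 0.02 + 2.43 + 0.5 + 3.2) / 6 = 7.560 / 6 = 1.2600%
Sample std dev = √[9.3258 / 5] = 1.3657%
Sharpe = (r̄ − rf) / σ = (1.2600 − 0.07) / 1.3657 = 1.1900 / 1.3657 = 0.8713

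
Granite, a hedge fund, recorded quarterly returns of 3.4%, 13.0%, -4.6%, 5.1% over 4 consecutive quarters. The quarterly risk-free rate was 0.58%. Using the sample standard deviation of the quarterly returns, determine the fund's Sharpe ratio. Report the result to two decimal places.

μ = (3.4 + 13 − 4.6 + 5.1) / 4 = 4.2250%
Sample std dev = √[156.3275 / 3] = 7.2187%
Sharpe = (μ − rf) / σ = (4.2250 − 0.58) / 7.2187 = 3.6450 / 7.2187 = 0.5049

0.50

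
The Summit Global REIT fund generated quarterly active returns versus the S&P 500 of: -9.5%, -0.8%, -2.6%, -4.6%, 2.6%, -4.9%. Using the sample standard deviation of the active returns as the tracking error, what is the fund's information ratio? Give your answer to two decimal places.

-0.80

μ = (-9.5 − 0.8 − 2.6 − 4.6 + 2.6 − 4.9) / 6 = -3.3000%
Sample std dev = √[84.2400 / 5] = 4.1046%
IR = μ / tracking error = -3.3000 / 4.1046 = -0.8040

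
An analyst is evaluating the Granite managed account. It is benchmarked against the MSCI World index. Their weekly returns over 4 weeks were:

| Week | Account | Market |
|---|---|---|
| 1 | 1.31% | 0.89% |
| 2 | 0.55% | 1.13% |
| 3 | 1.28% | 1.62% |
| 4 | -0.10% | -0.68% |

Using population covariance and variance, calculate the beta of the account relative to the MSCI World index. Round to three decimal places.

r̄p = 0.7600%,  r̄m = 0.7400%
Cov = Σ(rp − r̄p)(rm − r̄m) / 4 = 0.4199
Var(rm) = Σ(rm − r̄m)² / 4 = 0.7414
β = Cov / Var = 0.4199 / 0.7414 = 0.5664

0.566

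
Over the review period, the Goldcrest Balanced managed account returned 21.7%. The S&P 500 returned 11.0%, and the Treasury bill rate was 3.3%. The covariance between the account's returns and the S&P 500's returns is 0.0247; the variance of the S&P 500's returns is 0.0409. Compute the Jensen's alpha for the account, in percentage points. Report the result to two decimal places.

13.75

β = Cov / Var = 0.0247 / 0.0409 = 0.6039
E[R] = Rf + β(Rm − Rf) = 3.3% + 0.6039 × (11.0% − 3.3%) = 7.9500%
α = Rp − E[R] = 21.7% − 7.9500% = 13.7500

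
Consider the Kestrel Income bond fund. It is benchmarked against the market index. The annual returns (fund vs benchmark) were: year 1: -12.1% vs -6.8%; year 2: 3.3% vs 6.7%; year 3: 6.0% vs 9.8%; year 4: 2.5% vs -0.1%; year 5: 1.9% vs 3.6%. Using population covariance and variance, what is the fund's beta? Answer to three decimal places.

1.002

r̄p = 0.3200%,  r̄m = 2.6400%
Cov = Σ(rp − r̄p)(rm − r̄m) / 5 = 33.1112
Var(rm) = Σ(rm − r̄m)² / 5 = 33.0584
β = Cov / Var = 33.1112 / 33.0584 = 1.0016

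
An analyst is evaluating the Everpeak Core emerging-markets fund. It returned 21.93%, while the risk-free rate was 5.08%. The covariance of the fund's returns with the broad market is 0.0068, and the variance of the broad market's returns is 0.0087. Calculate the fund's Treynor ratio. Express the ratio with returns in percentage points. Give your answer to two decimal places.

21.56

β = Cov / Var = 0.0068 / 0.0087 = 0.7816
Treynor = (Rp − Rf) / β = (21.93% − 5.08%) / 0.7816 = 16.85 / 0.7816 = 21.5583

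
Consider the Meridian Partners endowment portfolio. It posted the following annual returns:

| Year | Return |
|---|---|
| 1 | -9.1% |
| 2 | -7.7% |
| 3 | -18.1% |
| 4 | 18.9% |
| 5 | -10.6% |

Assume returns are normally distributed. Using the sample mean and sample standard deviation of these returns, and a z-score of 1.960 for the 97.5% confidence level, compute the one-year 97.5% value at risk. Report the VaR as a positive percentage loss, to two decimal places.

Mean return r̄ = -26.60 / 5 = -5.3200%
Σ(r − r̄)² = 797.7680; sample σ = √(797.7680/4) = 14.1224%
VaR = −(r̄ − z·σ) = −(-5.3200 − 1.960 × 14.1224) = −(-32.9999) = 32.9999%

33.00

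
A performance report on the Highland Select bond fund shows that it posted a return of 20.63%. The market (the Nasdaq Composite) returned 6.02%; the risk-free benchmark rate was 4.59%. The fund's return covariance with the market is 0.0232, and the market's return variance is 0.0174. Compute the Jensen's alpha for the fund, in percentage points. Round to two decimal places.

β = Cov / Var = 0.0232 / 0.0174 = 1.3333
E[R] = Rf + β(Rm − Rf) = 4.59% + 1.3333 × (6.02% − 4.59%) = 6.4966%
α = Rp − E[R] = 20.63% − 6.4966% = 14.1334

14.13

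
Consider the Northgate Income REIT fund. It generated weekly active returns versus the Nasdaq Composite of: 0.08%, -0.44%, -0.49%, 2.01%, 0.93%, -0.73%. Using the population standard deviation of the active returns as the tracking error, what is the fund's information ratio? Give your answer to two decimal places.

0.24

r̄ = (0.08 − 0.44 − 0.49 + 2.01 + 0.93 − 0.73) / 6 = 0.2267%
Σ(r − r̄)² = 5.5697; population σ = √(5.5697/6) = 0.9635%
IR = r̄ / tracking error = 0.2267 / 0.9635 = 0.2353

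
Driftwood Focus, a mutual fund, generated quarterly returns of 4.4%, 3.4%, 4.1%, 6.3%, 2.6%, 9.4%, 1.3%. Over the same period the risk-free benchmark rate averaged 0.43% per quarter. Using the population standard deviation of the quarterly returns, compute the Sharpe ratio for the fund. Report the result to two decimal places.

1.65

Mean return μ = 31.50 / 7 = 4.5000%
Σ(r − μ)² = 42.4800; population σ = √(42.4800/7) = 2.4634%
Sharpe = (μ − rf) / σ = (4.5000 − 0.43) / 2.4634 = 4.0700 / 2.4634 = 1.6522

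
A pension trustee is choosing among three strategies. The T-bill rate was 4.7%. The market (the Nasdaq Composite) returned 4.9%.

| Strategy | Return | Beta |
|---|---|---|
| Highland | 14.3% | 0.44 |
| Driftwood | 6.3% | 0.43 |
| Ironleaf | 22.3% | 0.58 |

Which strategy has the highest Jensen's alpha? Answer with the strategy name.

Ironleaf

Highland: α = 14.3% − [4.7% + 0.44 × (4.9% − 4.7%)] = 9.512
Driftwood: α = 6.3% − [4.7% + 0.43 × (4.9% − 4.7%)] = 1.514
Ironleaf: α = 22.3% − [4.7% + 0.58 × (4.9% − 4.7%)] = 17.484
Highest: Ironleaf (17.484).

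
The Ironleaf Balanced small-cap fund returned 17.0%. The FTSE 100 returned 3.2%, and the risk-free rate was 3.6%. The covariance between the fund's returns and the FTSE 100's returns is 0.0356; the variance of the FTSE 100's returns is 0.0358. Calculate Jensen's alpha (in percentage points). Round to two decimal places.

β = Cov / Var = 0.0356 / 0.0358 = 0.9944
E[R] = Rf + β(Rm − Rf) = 3.6% + 0.9944 × (3.2% − 3.6%) = 3.2022%
α = Rp − E[R] = 17.0% − 3.2022% = 13.7978

13.80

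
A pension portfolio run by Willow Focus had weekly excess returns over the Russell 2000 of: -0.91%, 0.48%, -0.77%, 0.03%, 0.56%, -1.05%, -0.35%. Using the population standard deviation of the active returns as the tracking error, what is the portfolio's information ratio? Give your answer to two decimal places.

Mean return μ = -2.010 / 7 = -0.2871%
Σ(r − μ)² = (-0.91 − (-0.2871))² + (0.48 − (-0.2871))² + … = 2.6137
σ = √[2.6137 / 7] = 0.6111%
IR = μ / tracking error = -0.2871 / 0.6111 = -0.4698

-0.47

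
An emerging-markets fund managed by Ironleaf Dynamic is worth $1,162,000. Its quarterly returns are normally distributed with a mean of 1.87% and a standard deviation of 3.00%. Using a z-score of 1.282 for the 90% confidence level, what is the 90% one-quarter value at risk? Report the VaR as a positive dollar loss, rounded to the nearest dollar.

Return at the 90% tail: μ − z·σ = 1.87% − 1.282 × 3.00% = 1.87 − 3.8460 = -1.9760%
VaR = −(-1.9760%) × $1,162,000 = 1.9760% × $1,162,000 = $22,961

$22,961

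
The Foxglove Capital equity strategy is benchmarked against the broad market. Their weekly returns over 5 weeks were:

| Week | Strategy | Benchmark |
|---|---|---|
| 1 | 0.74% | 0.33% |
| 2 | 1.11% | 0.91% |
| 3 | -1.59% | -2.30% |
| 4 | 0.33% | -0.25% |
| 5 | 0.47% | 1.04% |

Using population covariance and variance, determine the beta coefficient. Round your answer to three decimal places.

r̄p = 0.2120%,  r̄m = -0.0540%
Cov = Σ(rp − r̄p)(rm − r̄m) / 5 = 1.0750
Var(rm) = Σ(rm − r̄m)² / 5 = 1.4713
β = Cov / Var = 1.0750 / 1.4713 = 0.7306

0.731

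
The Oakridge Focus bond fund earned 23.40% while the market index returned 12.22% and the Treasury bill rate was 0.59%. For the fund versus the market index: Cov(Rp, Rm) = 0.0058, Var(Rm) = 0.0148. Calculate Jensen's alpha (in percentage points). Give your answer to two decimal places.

β = Cov / Var = 0.0058 / 0.0148 = 0.3919
E[R] = Rf + β(Rm − Rf) = 0.59% + 0.3919 × (12.22% − 0.59%) = 5.1478%
α = Rp − E[R] = 23.40% − 5.1478% = 18.2522

18.25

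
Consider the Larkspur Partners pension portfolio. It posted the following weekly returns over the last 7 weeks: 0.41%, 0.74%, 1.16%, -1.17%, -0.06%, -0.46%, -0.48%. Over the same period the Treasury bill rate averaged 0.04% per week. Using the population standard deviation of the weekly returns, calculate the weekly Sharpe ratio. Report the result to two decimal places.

-0.03

r̄ = (0.41 + 0.74 + 1.16 − 1.17 − 0.06 − 0.46 − 0.48) / 7 = 0.0200%
Σ(r − r̄)² = 3.8730; population σ = √(3.8730/7) = 0.7438%
Sharpe = (r̄ − rf) / σ = (0.0200 − 0.04) / 0.7438 = -0.0200 / 0.7438 = -0.0269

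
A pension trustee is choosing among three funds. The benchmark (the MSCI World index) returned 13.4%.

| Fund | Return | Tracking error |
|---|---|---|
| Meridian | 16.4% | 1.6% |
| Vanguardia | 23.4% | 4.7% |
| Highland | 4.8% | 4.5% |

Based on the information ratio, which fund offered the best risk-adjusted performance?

Vanguardia

Meridian: IR = (16.4% − 13.4%) / 1.6% = 1.875
Vanguardia: IR = (23.4% − 13.4%) / 4.7% = 2.128
Highland: IR = (4.8% − 13.4%) / 4.5% = -1.911
Highest: Vanguardia (2.128).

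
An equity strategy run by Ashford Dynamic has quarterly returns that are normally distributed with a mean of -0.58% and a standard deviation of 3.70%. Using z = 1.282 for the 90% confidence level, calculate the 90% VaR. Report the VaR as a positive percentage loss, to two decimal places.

5.32

VaR (as % loss) = −(μ − z·σ) = −(-0.58% − 1.282 × 3.70%) = −(-5.3234%) = 5.3234%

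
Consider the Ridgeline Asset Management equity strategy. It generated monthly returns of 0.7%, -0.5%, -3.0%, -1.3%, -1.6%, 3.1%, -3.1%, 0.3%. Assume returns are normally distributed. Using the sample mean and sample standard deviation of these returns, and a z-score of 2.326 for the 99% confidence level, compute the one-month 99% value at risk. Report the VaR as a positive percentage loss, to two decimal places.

μ = (0.7 − 0.5 − 3 − 1.3 − 1.6 + 3.1 − 3.1 + 0.3) / 8 = -5.40 / 8 = -0.6750%
Σ(r − μ)² = 29.6550; sample σ = √(29.6550/7) = 2.0583%
VaR = −(μ − z·σ) = −(-0.6750 − 2.326 × 2.0583) = −(-5.4626) = 5.4626%

5.46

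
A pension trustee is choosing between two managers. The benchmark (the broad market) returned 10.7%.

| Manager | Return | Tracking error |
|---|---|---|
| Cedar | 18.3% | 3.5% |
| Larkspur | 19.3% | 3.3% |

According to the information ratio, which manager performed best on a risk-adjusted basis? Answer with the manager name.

Cedar: IR = (18.3% − 10.7%) / 3.5% = 2.171
Larkspur: IR = (19.3% − 10.7%) / 3.3% = 2.606
Highest: Larkspur (2.606).

Larkspur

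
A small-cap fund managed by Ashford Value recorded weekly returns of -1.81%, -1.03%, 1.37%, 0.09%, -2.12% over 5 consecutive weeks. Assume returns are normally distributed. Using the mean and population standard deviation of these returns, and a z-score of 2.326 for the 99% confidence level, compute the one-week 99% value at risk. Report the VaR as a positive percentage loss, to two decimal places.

3.69

r̄ = (-1.81 − 1.03 + 1.37 + 0.09 − 2.12) / 5 = -3.500 / 5 = -0.7000%
Population σ = √[Σ(r − r̄)² / 5] = √[8.2664 / 5] = √1.6533 = 1.2858%
VaR = −(r̄ − z·σ) = −(-0.7000 − 2.326 × 1.2858) = −(-3.6908) = 3.6908%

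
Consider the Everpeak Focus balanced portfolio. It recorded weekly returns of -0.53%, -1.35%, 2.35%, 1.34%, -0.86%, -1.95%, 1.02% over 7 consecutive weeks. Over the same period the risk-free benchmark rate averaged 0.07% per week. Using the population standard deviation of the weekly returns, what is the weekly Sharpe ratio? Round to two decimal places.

-0.05

r̄ = (-0.53 − 1.35 + 2.35 + 1.34 − 0.86 − 1.95 + 1.02) / 7 = 0.0029%
Σ(r − r̄)² = 15.0039; population σ = √(15.0039/7) = 1.4640%
Sharpe = (r̄ − rf) / σ = (0.0029 − 0.07) / 1.4640 = -0.0671 / 1.4640 = -0.0458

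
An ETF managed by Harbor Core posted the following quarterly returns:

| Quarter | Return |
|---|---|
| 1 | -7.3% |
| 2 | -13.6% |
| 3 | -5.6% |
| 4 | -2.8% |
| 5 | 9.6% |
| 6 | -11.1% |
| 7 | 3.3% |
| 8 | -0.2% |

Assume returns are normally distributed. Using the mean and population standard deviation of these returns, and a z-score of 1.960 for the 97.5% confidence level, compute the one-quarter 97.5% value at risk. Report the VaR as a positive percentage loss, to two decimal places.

μ = (-7.3 − 13.6 − 5.6 − 2.8 + 9.6 − 11.1 + 3.3 − 0.2) / 8 = -3.4625%
Population σ = √[Σ(r − μ)² / 8] = √[407.8388 / 8] = √50.9799 = 7.1400%
VaR = −(μ − z·σ) = −(-3.4625 − 1.960 × 7.1400) = −(-17.4569) = 17.4569%

17.46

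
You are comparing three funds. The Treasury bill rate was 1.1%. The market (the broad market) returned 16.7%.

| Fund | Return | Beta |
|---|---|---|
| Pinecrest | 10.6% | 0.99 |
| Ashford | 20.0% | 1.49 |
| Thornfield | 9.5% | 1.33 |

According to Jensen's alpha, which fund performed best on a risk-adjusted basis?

Ashford

Pinecrest: α = 10.6% − [1.1% + 0.99 × (16.7% − 1.1%)] = -5.944
Ashford: α = 20.0% − [1.1% + 1.49 × (16.7% − 1.1%)] = -4.344
Thornfield: α = 9.5% − [1.1% + 1.33 × (16.7% − 1.1%)] = -12.348
Highest: Ashford (-4.344).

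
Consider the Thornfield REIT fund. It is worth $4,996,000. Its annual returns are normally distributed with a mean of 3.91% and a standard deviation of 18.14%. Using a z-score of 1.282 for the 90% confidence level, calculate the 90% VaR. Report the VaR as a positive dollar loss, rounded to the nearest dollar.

Return at the 90% tail: μ − z·σ = 3.91% − 1.282 × 18.14% = 3.91 − 23.25548 = -19.34548%
VaR = −(-19.34548%) × $4,996,000 = 19.34548% × $4,996,000 = $966,500

$966,500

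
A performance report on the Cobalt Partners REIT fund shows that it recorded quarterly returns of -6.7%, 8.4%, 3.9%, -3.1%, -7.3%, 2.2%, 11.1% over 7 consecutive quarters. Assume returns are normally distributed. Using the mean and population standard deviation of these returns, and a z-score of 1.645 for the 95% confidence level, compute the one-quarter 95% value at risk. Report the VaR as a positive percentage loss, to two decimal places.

9.76

r̄ = (-6.7 + 8.4 + 3.9 − 3.1 − 7.3 + 2.2 + 11.1) / 7 = 1.2143%
Population std dev = √[311.2886 / 7] = 6.6686%
VaR = −(r̄ − z·σ) = −(1.2143 − 1.645 × 6.6686) = −(-9.7555) = 9.7555%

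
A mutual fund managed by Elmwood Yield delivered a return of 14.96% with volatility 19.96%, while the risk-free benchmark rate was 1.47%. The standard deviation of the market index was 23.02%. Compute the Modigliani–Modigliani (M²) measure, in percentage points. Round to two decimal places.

17.03

Sharpe = (Rp − Rf) / σp = (14.96% − 1.47%) / 19.96% = 0.6759
M² = Rf + Sharpe × σm = 1.47% + 0.6759 × 23.02% = 17.0292%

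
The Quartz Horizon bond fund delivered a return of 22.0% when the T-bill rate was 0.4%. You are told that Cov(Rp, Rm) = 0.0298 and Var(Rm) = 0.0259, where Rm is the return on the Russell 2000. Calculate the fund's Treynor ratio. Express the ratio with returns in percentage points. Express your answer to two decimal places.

18.77

β = Cov / Var = 0.0298 / 0.0259 = 1.1506
Treynor = (Rp − Rf) / β = (22.0% − 0.4%) / 1.1506 = 21.60 / 1.1506 = 18.7728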